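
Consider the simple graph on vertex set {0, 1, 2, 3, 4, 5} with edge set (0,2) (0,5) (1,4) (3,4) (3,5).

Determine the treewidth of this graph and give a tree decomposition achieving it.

Each bag holds 2 vertices, so the decomposition has width 1, which upper-bounds the treewidth. G has an edge, so its treewidth is at least 1. Hence tw(G) = 1 exactly.

Treewidth 1.
One optimal decomposition is:
Bags: B1 = {1, 4}  B2 = {3, 4}  B3 = {3, 5}  B4 = {0, 5}  B5 = {0, 2}
Tree: B1–B2, B2–B3, B3–B4, B4–B5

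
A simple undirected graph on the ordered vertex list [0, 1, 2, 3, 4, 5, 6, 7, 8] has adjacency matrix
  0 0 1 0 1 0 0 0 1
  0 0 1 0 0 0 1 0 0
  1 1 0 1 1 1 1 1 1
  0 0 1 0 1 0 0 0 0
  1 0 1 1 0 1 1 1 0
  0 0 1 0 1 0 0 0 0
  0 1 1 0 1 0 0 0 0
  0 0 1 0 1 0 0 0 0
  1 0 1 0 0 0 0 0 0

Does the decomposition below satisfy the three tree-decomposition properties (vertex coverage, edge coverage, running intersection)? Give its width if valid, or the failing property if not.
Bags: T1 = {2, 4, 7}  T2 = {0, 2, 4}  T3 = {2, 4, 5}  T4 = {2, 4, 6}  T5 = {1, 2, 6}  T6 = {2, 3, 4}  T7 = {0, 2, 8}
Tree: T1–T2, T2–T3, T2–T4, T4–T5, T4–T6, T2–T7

Yes; width 2.

Checking the three conditions: (i) the bags cover all of {0, 1, 2, 3, 4, 5, 6, 7, 8}; (ii) for each edge, some bag contains both endpoints; (iii) the bags containing any fixed vertex form a subtree. All hold, so the decomposition is valid with width 3 − 1 = 2.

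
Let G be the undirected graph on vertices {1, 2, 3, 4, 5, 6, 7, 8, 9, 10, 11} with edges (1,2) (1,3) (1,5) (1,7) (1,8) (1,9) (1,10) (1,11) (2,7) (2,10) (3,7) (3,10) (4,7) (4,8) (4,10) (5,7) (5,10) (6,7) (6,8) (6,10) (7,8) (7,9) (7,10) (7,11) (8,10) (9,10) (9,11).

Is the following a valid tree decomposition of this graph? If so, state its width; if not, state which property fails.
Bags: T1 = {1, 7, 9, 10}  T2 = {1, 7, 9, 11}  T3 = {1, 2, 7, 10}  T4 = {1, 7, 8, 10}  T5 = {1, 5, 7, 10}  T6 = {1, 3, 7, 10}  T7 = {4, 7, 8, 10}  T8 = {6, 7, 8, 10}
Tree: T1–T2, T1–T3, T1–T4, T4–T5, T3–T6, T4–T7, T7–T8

Yes; width 3.

Every vertex of G appears in some bag (union = {1, 2, 3, 4, 5, 6, 7, 8, 9, 10, 11}); every edge is covered by a bag; and for each vertex v the set of bags containing v is connected in the bag tree. The decomposition is therefore valid. The largest bag has 4 vertices, so the width is 3.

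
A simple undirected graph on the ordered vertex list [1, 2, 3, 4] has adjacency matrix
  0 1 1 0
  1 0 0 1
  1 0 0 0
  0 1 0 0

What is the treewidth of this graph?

1

A width-1 tree decomposition is:
Bags: B1 = {1, 3}  B2 = {1, 2}  B3 = {2, 4}
Tree: B1–B2, B2–B3
Every bag has size at most 2, so the width is 2 − 1 = 1 and tw(G) ≤ 1. G has an edge, so its treewidth is at least 1. Combining the bounds, tw(G) = 1.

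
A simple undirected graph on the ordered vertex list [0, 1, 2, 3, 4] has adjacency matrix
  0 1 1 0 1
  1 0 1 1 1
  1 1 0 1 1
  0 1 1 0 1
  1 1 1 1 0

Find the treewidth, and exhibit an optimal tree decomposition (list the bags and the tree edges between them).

Treewidth 3.
One such decomposition:
Bags: B1 = {1, 2, 3, 4}  B2 = {0, 1, 2, 4}
Tree: B1–B2

Every bag has size at most 4, so the width is 4 − 1 = 3 and tw(G) ≤ 3. On the other hand G contains the 4-clique {0, 1, 2, 4}. A clique must lie in a single bag of any decomposition, so no decomposition can have width below 3. Therefore the treewidth is 3.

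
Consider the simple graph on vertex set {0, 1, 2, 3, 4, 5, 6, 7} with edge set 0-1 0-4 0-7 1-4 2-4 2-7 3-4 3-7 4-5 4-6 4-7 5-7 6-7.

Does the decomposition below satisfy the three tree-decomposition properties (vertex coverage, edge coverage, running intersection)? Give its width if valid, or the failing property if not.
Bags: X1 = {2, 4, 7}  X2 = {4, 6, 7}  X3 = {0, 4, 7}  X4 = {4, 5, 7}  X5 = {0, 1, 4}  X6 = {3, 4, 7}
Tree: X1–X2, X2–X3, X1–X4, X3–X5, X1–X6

Checking the three conditions: (i) the bags cover all of {0, 1, 2, 3, 4, 5, 6, 7}; (ii) for each edge, some bag contains both endpoints; (iii) the bags containing any fixed vertex form a subtree. All hold, so the decomposition is valid with width 3 − 1 = 2.

Yes; width 2.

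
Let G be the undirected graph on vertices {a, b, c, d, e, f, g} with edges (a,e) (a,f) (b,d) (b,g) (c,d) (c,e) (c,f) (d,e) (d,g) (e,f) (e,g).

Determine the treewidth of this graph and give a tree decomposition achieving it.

Every bag has size at most 3, so the width is 3 − 1 = 2 and tw(G) ≤ 2. Conversely, {d, e, g} is a clique of size 3, and the vertices of any clique must share a bag in every tree decomposition; so some bag has ≥ 3 vertices and tw(G) ≥ 2. Therefore the treewidth is 2.

Treewidth 2.
Bags: B1 = {c, e, f}  B2 = {c, d, e}  B3 = {d, e, g}  B4 = {a, e, f}  B5 = {b, d, g}
Tree: B1–B2, B2–B3, B1–B4, B3–B5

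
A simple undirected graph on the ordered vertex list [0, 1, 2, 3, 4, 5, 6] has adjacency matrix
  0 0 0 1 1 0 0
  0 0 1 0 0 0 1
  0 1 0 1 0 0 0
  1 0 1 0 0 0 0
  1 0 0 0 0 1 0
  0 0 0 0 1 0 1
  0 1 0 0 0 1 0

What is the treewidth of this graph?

2

A width-2 tree decomposition is:
Bags: B1 = {4, 5, 6}  B2 = {1, 4, 6}  B3 = {1, 2, 4}  B4 = {2, 3, 4}  B5 = {0, 3, 4}
Tree: B1–B2, B2–B3, B3–B4, B4–B5
The largest bag has 3 vertices, giving width 2; this decomposition certifies tw(G) ≤ 2. The edges 4–5–6–1–2–3–0–4 form a cycle, so G is not a tree and its treewidth is at least 2. Combining the bounds, tw(G) = 2.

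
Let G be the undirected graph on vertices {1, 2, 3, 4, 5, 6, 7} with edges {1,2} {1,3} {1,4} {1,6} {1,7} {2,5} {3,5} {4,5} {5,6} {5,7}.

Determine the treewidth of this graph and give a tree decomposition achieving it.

Every bag has size at most 3, so the width is 3 − 1 = 2 and tw(G) ≤ 2. The edges 5–2–1–3–5 form a cycle, so G is not a tree and its treewidth is at least 2. Therefore the treewidth is 2.

Treewidth 2.
One such decomposition:
Bags: B1 = {1, 2, 5}  B2 = {1, 3, 5}  B3 = {1, 5, 7}  B4 = {1, 4, 5}  B5 = {1, 5, 6}
Tree: B1–B2, B2–B3, B3–B4, B4–B5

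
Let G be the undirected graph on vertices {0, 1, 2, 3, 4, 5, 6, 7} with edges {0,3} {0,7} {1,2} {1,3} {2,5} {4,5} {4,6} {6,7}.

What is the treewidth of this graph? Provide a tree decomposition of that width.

Treewidth 2.
One optimal decomposition is:
Bags: B1 = {4, 6, 7}  B2 = {4, 5, 7}  B3 = {2, 5, 7}  B4 = {1, 2, 7}  B5 = {1, 3, 7}  B6 = {0, 3, 7}
Tree: B1–B2, B2–B3, B3–B4, B4–B5, B5–B6

Every bag has size at most 3, so the width is 3 − 1 = 2 and tw(G) ≤ 2. For the lower bound, G contains the cycle 7–6–4–5–2–1–3–0–7, so G is not a forest; only forests have treewidth ≤ 1, hence tw(G) ≥ 2. Therefore the treewidth is 2.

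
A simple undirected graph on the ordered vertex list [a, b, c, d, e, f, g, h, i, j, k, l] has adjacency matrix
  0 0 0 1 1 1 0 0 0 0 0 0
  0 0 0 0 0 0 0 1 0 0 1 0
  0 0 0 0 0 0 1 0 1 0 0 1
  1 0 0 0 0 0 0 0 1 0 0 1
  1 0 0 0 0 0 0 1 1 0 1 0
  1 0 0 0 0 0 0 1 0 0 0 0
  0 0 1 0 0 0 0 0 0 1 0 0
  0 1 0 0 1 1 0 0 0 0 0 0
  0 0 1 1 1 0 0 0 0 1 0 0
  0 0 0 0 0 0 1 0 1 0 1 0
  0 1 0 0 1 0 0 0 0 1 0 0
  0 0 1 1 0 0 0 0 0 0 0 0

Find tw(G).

A width-3 tree decomposition is:
Bags: B1 = {c, d, g, l}  B2 = {c, d, g, i}  B3 = {d, g, i, j}  B4 = {a, d, i, j}  B5 = {a, e, i, j}  B6 = {a, e, j, k}  B7 = {a, e, f, k}  B8 = {e, f, h, k}  B9 = {b, f, h, k}
Tree: B1–B2, B2–B3, B3–B4, B4–B5, B5–B6, B6–B7, B7–B8, B8–B9
Each bag holds 4 vertices, so the decomposition has width 3, which upper-bounds the treewidth. For the lower bound: the 4 vertex sets {c,g,l}, {d}, {i}, {a,e,j,k} are disjoint, each induces a connected subgraph, and every pair is joined by at least one edge of G. Contracting each set to a single vertex therefore yields K_{4} as a minor, and since treewidth is minor-monotone, tw(G) ≥ tw(K_{4}) = 3. The upper and lower bounds meet at 3, so that is the treewidth.

3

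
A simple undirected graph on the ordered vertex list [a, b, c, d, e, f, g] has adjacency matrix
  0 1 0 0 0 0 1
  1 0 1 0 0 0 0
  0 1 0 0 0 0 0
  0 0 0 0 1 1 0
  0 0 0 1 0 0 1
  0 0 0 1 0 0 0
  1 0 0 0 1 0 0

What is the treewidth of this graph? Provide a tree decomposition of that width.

The largest bag has 2 vertices, giving width 1; this decomposition certifies tw(G) ≤ 1. Any graph with an edge has treewidth ≥ 1, and G has the edge f–d. The upper and lower bounds meet at 1, so that is the treewidth.

Treewidth 1.
One such decomposition:
Bags: B1 = {d, f}  B2 = {d, e}  B3 = {e, g}  B4 = {a, g}  B5 = {a, b}  B6 = {b, c}
Tree: B1–B2, B2–B3, B3–B4, B4–B5, B5–B6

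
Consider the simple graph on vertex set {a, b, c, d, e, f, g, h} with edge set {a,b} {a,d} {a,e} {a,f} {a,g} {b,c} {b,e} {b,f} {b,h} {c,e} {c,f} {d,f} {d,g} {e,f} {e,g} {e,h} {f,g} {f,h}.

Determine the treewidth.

3

A width-3 tree decomposition is:
Bags: B1 = {a, b, e, f}  B2 = {a, e, f, g}  B3 = {b, e, f, h}  B4 = {b, c, e, f}  B5 = {a, d, f, g}
Tree: B1–B2, B1–B3, B1–B4, B2–B5
Each bag holds 4 vertices, so the decomposition has width 3, which upper-bounds the treewidth. Conversely, {a, d, f, g} is a clique of size 4, and the vertices of any clique must share a bag in every tree decomposition; so some bag has ≥ 4 vertices and tw(G) ≥ 3. Combining the bounds, tw(G) = 3.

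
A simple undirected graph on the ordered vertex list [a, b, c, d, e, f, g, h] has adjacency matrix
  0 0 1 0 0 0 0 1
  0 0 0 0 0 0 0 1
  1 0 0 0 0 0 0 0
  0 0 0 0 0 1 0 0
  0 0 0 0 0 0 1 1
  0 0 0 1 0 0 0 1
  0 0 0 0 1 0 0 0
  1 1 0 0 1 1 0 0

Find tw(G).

A width-1 tree decomposition is:
Bags: B1 = {e, h}  B2 = {f, h}  B3 = {d, f}  B4 = {e, g}  B5 = {a, h}  B6 = {b, h}  B7 = {a, c}
Tree: B1–B2, B2–B3, B1–B4, B2–B5, B1–B6, B5–B7
The largest bag has 2 vertices, giving width 1; this decomposition certifies tw(G) ≤ 1. Since G has at least one edge (e.g. e–h), it is not an edgeless graph, so tw(G) ≥ 1. Therefore the treewidth is 1.

1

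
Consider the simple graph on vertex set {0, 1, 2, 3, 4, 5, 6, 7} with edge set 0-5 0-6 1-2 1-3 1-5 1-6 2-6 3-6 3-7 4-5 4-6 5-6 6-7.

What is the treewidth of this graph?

2

A width-2 tree decomposition is:
Bags: B1 = {0, 5, 6}  B2 = {4, 5, 6}  B3 = {1, 5, 6}  B4 = {1, 3, 6}  B5 = {3, 6, 7}  B6 = {1, 2, 6}
Tree: B1–B2, B1–B3, B3–B4, B4–B5, B4–B6
The largest bag has 3 vertices, giving width 2; this decomposition certifies tw(G) ≤ 2. On the other hand G contains the 3-clique {0, 5, 6}. A clique must lie in a single bag of any decomposition, so no decomposition can have width below 2. Hence tw(G) = 2 exactly.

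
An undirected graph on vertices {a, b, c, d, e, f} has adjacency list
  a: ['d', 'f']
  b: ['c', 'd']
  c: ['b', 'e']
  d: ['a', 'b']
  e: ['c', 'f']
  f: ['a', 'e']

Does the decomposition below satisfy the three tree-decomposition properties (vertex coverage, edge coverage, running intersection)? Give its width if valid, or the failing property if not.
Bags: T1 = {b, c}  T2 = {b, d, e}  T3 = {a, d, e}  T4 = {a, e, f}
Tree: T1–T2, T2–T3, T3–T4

A tree decomposition must satisfy three properties: every vertex lies in some bag; for every edge, both endpoints lie together in some bag; and for every vertex, the bags containing it form a connected subtree. Here edge (e,c) lies in no bag, so the decomposition is invalid.

No — edge (e,c) lies in no bag.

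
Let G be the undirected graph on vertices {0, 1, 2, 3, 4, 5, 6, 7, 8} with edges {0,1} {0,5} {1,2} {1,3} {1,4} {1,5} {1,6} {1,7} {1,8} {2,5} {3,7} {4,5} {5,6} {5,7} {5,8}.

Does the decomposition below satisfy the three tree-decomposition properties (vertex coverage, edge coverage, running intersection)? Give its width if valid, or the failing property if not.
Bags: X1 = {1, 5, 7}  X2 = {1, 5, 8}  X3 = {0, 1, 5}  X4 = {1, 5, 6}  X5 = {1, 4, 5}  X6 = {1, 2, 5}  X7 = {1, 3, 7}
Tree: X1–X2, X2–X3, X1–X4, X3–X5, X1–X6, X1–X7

Vertex coverage: the bags together contain {0, 1, 2, 3, 4, 5, 6, 7, 8}, the full vertex set. Edge coverage: each edge of G has both endpoints in at least one bag. Running intersection: for every vertex, the bags containing it form a connected subtree. All three properties hold, so this is a valid tree decomposition of width max|bag| − 1 = 2, and hence tw(G) ≤ 2.

Yes; width 2.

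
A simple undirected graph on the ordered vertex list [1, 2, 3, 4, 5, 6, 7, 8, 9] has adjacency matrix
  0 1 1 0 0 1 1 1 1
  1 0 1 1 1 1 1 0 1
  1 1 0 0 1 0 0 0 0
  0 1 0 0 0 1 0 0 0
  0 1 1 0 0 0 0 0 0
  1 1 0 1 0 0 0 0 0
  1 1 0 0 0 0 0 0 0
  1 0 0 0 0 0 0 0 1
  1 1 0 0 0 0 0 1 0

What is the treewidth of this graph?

A width-2 tree decomposition is:
Bags: B1 = {1, 2, 6}  B2 = {1, 2, 9}  B3 = {1, 2, 3}  B4 = {1, 2, 7}  B5 = {2, 4, 6}  B6 = {2, 3, 5}  B7 = {1, 8, 9}
Tree: B1–B2, B1–B3, B1–B4, B1–B5, B3–B6, B2–B7
Each bag holds 3 vertices, so the decomposition has width 2, which upper-bounds the treewidth. For the lower bound, the 3 vertices {1, 8, 9} are pairwise adjacent, and any tree decomposition puts a clique entirely inside one bag — forcing width ≥ 2. Combining the bounds, tw(G) = 2.

2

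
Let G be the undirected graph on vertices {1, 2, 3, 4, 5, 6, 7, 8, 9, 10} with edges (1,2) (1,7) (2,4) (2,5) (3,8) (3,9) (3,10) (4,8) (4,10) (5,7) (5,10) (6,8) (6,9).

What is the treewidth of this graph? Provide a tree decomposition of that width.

The largest bag has 3 vertices, giving width 2; this decomposition certifies tw(G) ≤ 2. For the lower bound, G contains the cycle 7–1–2–5–7, so G is not a forest; only forests have treewidth ≤ 1, hence tw(G) ≥ 2. The upper and lower bounds meet at 2, so that is the treewidth.

Treewidth 2.
Bags: B1 = {1, 5, 7}  B2 = {1, 2, 5}  B3 = {2, 5, 10}  B4 = {2, 4, 10}  B5 = {3, 4, 10}  B6 = {3, 4, 8}  B7 = {3, 8, 9}  B8 = {6, 8, 9}
Tree: B1–B2, B2–B3, B3–B4, B4–B5, B5–B6, B6–B7, B7–B8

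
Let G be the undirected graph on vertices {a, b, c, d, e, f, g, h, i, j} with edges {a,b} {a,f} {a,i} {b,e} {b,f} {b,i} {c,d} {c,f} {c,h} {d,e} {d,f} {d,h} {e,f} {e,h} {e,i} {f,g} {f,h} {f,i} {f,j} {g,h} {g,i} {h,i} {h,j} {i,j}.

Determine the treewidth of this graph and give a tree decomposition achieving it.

Treewidth 3.
One optimal decomposition is:
Bags: B1 = {d, e, f, h}  B2 = {e, f, h, i}  B3 = {b, e, f, i}  B4 = {a, b, f, i}  B5 = {f, h, i, j}  B6 = {f, g, h, i}  B7 = {c, d, f, h}
Tree: B1–B2, B2–B3, B3–B4, B2–B5, B2–B6, B1–B7

The largest bag has 4 vertices, giving width 3; this decomposition certifies tw(G) ≤ 3. On the other hand G contains the 4-clique {d, e, f, h}. A clique must lie in a single bag of any decomposition, so no decomposition can have width below 3. Hence tw(G) = 3 exactly.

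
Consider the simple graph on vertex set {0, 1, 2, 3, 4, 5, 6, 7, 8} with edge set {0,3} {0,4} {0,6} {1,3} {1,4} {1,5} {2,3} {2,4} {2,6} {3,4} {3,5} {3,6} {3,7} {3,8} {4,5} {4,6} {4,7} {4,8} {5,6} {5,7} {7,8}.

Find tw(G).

3

A width-3 tree decomposition is:
Bags: B1 = {0, 3, 4, 6}  B2 = {3, 4, 5, 6}  B3 = {1, 3, 4, 5}  B4 = {2, 3, 4, 6}  B5 = {3, 4, 5, 7}  B6 = {3, 4, 7, 8}
Tree: B1–B2, B2–B3, B2–B4, B3–B5, B5–B6
Each bag holds 4 vertices, so the decomposition has width 3, which upper-bounds the treewidth. For the lower bound, the 4 vertices {0, 3, 4, 6} are pairwise adjacent, and any tree decomposition puts a clique entirely inside one bag — forcing width ≥ 3. Hence tw(G) = 3 exactly.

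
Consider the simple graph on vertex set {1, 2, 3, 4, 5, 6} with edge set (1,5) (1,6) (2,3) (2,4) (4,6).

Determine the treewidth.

1

A width-1 tree decomposition is:
Bags: B1 = {2, 3}  B2 = {2, 4}  B3 = {4, 6}  B4 = {1, 6}  B5 = {1, 5}
Tree: B1–B2, B2–B3, B3–B4, B4–B5
Each bag holds 2 vertices, so the decomposition has width 1, which upper-bounds the treewidth. Any graph with an edge has treewidth ≥ 1, and G has the edge 3–2. Therefore the treewidth is 1.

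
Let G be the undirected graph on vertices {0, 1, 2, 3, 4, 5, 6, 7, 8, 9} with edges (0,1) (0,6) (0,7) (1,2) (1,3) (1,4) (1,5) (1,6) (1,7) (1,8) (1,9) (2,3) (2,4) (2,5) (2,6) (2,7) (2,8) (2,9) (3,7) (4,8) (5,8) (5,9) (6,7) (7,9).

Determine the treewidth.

3

A width-3 tree decomposition is:
Bags: B1 = {1, 2, 7, 9}  B2 = {1, 2, 6, 7}  B3 = {1, 2, 5, 9}  B4 = {1, 2, 3, 7}  B5 = {1, 2, 5, 8}  B6 = {1, 2, 4, 8}  B7 = {0, 1, 6, 7}
Tree: B1–B2, B1–B3, B1–B4, B3–B5, B5–B6, B2–B7
Each bag holds 4 vertices, so the decomposition has width 3, which upper-bounds the treewidth. Conversely, {0, 1, 6, 7} is a clique of size 4, and the vertices of any clique must share a bag in every tree decomposition; so some bag has ≥ 4 vertices and tw(G) ≥ 3. The upper and lower bounds meet at 3, so that is the treewidth.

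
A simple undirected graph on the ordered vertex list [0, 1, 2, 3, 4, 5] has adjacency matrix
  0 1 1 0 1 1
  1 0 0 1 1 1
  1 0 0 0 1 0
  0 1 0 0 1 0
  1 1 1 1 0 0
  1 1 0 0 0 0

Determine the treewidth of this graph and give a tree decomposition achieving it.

Treewidth 2.
One such decomposition:
Bags: B1 = {1, 3, 4}  B2 = {0, 1, 4}  B3 = {0, 2, 4}  B4 = {0, 1, 5}
Tree: B1–B2, B2–B3, B2–B4

The largest bag has 3 vertices, giving width 2; this decomposition certifies tw(G) ≤ 2. For the lower bound, the 3 vertices {0, 1, 4} are pairwise adjacent, and any tree decomposition puts a clique entirely inside one bag — forcing width ≥ 2. Combining the bounds, tw(G) = 2.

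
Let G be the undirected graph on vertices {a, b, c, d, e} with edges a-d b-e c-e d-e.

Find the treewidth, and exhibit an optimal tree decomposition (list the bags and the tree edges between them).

Treewidth 1.
One optimal decomposition is:
Bags: B1 = {d, e}  B2 = {c, e}  B3 = {a, d}  B4 = {b, e}
Tree: B1–B2, B1–B3, B2–B4

Each bag holds 2 vertices, so the decomposition has width 1, which upper-bounds the treewidth. G has an edge, so its treewidth is at least 1. Combining the bounds, tw(G) = 1.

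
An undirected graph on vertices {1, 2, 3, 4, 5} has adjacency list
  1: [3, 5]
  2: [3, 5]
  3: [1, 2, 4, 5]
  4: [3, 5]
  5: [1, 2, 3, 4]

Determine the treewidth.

A width-2 tree decomposition is:
Bags: B1 = {3, 4, 5}  B2 = {1, 3, 5}  B3 = {2, 3, 5}
Tree: B1–B2, B2–B3
Every bag has size at most 3, so the width is 3 − 1 = 2 and tw(G) ≤ 2. On the other hand G contains the 3-clique {1, 3, 5}. A clique must lie in a single bag of any decomposition, so no decomposition can have width below 2. The upper and lower bounds meet at 2, so that is the treewidth.

2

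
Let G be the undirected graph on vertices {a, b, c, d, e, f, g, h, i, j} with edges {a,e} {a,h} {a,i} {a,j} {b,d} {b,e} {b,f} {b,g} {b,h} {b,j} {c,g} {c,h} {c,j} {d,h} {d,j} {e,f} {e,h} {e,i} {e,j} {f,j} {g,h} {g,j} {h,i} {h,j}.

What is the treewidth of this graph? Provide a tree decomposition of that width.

Treewidth 3.
One optimal decomposition is:
Bags: B1 = {b, d, h, j}  B2 = {b, e, h, j}  B3 = {b, e, f, j}  B4 = {a, e, h, j}  B5 = {b, g, h, j}  B6 = {c, g, h, j}  B7 = {a, e, h, i}
Tree: B1–B2, B2–B3, B2–B4, B2–B5, B5–B6, B4–B7

Each bag holds 4 vertices, so the decomposition has width 3, which upper-bounds the treewidth. For the lower bound, the 4 vertices {c, g, h, j} are pairwise adjacent, and any tree decomposition puts a clique entirely inside one bag — forcing width ≥ 3. Combining the bounds, tw(G) = 3.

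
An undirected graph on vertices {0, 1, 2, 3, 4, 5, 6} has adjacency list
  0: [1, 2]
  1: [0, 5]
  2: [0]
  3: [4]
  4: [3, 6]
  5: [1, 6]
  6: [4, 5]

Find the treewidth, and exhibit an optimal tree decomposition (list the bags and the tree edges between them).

Each bag holds 2 vertices, so the decomposition has width 1, which upper-bounds the treewidth. G has an edge, so its treewidth is at least 1. Combining the bounds, tw(G) = 1.

Treewidth 1.
One optimal decomposition is:
Bags: B1 = {0, 2}  B2 = {0, 1}  B3 = {1, 5}  B4 = {5, 6}  B5 = {4, 6}  B6 = {3, 4}
Tree: B1–B2, B2–B3, B3–B4, B4–B5, B5–B6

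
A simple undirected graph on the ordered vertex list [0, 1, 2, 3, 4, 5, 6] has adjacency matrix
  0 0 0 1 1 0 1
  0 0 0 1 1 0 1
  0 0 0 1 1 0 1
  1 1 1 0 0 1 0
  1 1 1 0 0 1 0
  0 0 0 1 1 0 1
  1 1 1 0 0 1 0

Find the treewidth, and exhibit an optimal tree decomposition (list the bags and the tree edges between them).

Treewidth 3.
Bags: B1 = {0, 3, 4, 6}  B2 = {1, 3, 4, 6}  B3 = {2, 3, 4, 6}  B4 = {3, 4, 5, 6}
Tree: B1–B2, B2–B3, B3–B4

Every bag has size at most 4, so the width is 4 − 1 = 3 and tw(G) ≤ 3. For the lower bound: the 4 vertex sets {0,3}, {1,6}, {4}, {2} are disjoint, each induces a connected subgraph, and every pair is joined by at least one edge of G. Contracting each set to a single vertex therefore yields K_{4} as a minor, and since treewidth is minor-monotone, tw(G) ≥ tw(K_{4}) = 3. Combining the bounds, tw(G) = 3.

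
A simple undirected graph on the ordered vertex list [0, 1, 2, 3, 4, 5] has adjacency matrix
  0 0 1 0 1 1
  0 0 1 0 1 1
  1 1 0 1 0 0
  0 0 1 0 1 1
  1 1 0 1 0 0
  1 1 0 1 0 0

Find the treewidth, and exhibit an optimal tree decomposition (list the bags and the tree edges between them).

Each bag holds 4 vertices, so the decomposition has width 3, which upper-bounds the treewidth. For the lower bound: the 4 vertex sets {3,5}, {1,4}, {2}, {0} are disjoint, each induces a connected subgraph, and every pair is joined by at least one edge of G. Contracting each set to a single vertex therefore yields K_{4} as a minor, and since treewidth is minor-monotone, tw(G) ≥ tw(K_{4}) = 3. Therefore the treewidth is 3.

Treewidth 3.
One optimal decomposition is:
Bags: B1 = {2, 3, 4, 5}  B2 = {1, 2, 4, 5}  B3 = {0, 2, 4, 5}
Tree: B1–B2, B2–B3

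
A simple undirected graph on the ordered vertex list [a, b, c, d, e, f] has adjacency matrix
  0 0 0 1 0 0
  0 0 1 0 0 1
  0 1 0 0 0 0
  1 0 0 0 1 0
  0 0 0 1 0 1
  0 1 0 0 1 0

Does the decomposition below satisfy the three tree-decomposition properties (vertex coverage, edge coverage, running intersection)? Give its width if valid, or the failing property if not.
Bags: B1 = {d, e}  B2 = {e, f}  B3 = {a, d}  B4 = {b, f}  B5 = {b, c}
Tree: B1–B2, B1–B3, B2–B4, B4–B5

Vertex coverage: the bags together contain {a, b, c, d, e, f}, the full vertex set. Edge coverage: each edge of G has both endpoints in at least one bag. Running intersection: for every vertex, the bags containing it form a connected subtree. All three properties hold, so this is a valid tree decomposition of width max|bag| − 1 = 1, and hence tw(G) ≤ 1.

Yes; width 1.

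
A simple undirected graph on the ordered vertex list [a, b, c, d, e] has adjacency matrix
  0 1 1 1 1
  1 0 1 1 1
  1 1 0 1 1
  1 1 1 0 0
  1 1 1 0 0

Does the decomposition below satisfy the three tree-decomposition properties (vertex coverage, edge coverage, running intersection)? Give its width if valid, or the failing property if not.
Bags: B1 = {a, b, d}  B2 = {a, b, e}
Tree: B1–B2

No — vertex c appears in no bag.

A tree decomposition must satisfy three properties: every vertex lies in some bag; for every edge, both endpoints lie together in some bag; and for every vertex, the bags containing it form a connected subtree. Here vertex c appears in no bag, so the decomposition is invalid.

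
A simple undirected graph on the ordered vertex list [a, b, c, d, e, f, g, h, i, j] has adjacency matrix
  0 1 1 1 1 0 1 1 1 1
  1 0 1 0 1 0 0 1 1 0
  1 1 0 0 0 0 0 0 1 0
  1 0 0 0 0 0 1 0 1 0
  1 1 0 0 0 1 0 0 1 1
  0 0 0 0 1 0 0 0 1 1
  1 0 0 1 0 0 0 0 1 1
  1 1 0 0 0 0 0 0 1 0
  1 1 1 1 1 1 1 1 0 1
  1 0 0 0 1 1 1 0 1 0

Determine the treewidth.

A width-3 tree decomposition is:
Bags: B1 = {a, e, i, j}  B2 = {e, f, i, j}  B3 = {a, g, i, j}  B4 = {a, b, e, i}  B5 = {a, b, h, i}  B6 = {a, d, g, i}  B7 = {a, b, c, i}
Tree: B1–B2, B1–B3, B1–B4, B4–B5, B3–B6, B5–B7
The largest bag has 4 vertices, giving width 3; this decomposition certifies tw(G) ≤ 3. On the other hand G contains the 4-clique {a, d, g, i}. A clique must lie in a single bag of any decomposition, so no decomposition can have width below 3. Hence tw(G) = 3 exactly.

3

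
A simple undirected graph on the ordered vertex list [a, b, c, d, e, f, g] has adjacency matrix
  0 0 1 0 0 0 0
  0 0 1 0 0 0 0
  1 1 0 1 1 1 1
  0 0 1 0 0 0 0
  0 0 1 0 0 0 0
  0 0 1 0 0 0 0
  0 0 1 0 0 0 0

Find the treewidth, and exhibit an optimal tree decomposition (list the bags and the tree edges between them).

Each bag holds 2 vertices, so the decomposition has width 1, which upper-bounds the treewidth. G has an edge, so its treewidth is at least 1. Hence tw(G) = 1 exactly.

Treewidth 1.
Bags: B1 = {b, c}  B2 = {c, d}  B3 = {c, g}  B4 = {c, e}  B5 = {c, f}  B6 = {a, c}
Tree: B1–B2, B2–B3, B1–B4, B2–B5, B5–B6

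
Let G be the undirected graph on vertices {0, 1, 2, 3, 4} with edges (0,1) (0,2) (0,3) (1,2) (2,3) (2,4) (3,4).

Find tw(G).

2

A width-2 tree decomposition is:
Bags: B1 = {2, 3, 4}  B2 = {0, 2, 3}  B3 = {0, 1, 2}
Tree: B1–B2, B2–B3
The largest bag has 3 vertices, giving width 2; this decomposition certifies tw(G) ≤ 2. On the other hand G contains the 3-clique {0, 1, 2}. A clique must lie in a single bag of any decomposition, so no decomposition can have width below 2. Combining the bounds, tw(G) = 2.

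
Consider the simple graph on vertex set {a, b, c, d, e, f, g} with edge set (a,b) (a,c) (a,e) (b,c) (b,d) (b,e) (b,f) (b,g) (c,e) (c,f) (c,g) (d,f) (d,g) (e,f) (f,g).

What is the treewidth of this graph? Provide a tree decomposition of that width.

Treewidth 3.
One optimal decomposition is:
Bags: B1 = {b, c, f, g}  B2 = {b, d, f, g}  B3 = {b, c, e, f}  B4 = {a, b, c, e}
Tree: B1–B2, B1–B3, B3–B4

The largest bag has 4 vertices, giving width 3; this decomposition certifies tw(G) ≤ 3. On the other hand G contains the 4-clique {a, b, c, e}. A clique must lie in a single bag of any decomposition, so no decomposition can have width below 3. The upper and lower bounds meet at 3, so that is the treewidth.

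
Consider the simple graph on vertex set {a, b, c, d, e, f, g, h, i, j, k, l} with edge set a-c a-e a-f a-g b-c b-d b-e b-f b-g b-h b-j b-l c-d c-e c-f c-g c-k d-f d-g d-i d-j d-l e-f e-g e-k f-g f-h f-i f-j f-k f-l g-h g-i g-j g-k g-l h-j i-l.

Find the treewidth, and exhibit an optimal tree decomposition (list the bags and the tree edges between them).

The largest bag has 5 vertices, giving width 4; this decomposition certifies tw(G) ≤ 4. Conversely, {a, c, e, f, g} is a clique of size 5, and the vertices of any clique must share a bag in every tree decomposition; so some bag has ≥ 5 vertices and tw(G) ≥ 4. Therefore the treewidth is 4.

Treewidth 4.
Bags: B1 = {b, c, e, f, g}  B2 = {b, c, d, f, g}  B3 = {b, d, f, g, j}  B4 = {b, d, f, g, l}  B5 = {d, f, g, i, l}  B6 = {b, f, g, h, j}  B7 = {a, c, e, f, g}  B8 = {c, e, f, g, k}
Tree: B1–B2, B2–B3, B2–B4, B4–B5, B3–B6, B1–B7, B1–B8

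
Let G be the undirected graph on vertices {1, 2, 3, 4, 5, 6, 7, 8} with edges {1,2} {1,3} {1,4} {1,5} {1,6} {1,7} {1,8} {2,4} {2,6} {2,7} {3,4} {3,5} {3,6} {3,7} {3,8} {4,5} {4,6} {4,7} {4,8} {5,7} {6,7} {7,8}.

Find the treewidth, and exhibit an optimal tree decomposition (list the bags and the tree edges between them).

Treewidth 4.
One optimal decomposition is:
Bags: B1 = {1, 3, 4, 6, 7}  B2 = {1, 2, 4, 6, 7}  B3 = {1, 3, 4, 7, 8}  B4 = {1, 3, 4, 5, 7}
Tree: B1–B2, B1–B3, B3–B4

Every bag has size at most 5, so the width is 5 − 1 = 4 and tw(G) ≤ 4. Conversely, {1, 2, 4, 6, 7} is a clique of size 5, and the vertices of any clique must share a bag in every tree decomposition; so some bag has ≥ 5 vertices and tw(G) ≥ 4. Combining the bounds, tw(G) = 4.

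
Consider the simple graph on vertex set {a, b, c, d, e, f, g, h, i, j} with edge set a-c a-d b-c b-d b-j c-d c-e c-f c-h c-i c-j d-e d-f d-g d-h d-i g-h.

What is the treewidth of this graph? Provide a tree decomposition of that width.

The largest bag has 3 vertices, giving width 2; this decomposition certifies tw(G) ≤ 2. On the other hand G contains the 3-clique {d, g, h}. A clique must lie in a single bag of any decomposition, so no decomposition can have width below 2. The upper and lower bounds meet at 2, so that is the treewidth.

Treewidth 2.
Bags: B1 = {c, d, h}  B2 = {a, c, d}  B3 = {d, g, h}  B4 = {c, d, f}  B5 = {c, d, i}  B6 = {b, c, d}  B7 = {c, d, e}  B8 = {b, c, j}
Tree: B1–B2, B1–B3, B2–B4, B4–B5, B2–B6, B2–B7, B6–B8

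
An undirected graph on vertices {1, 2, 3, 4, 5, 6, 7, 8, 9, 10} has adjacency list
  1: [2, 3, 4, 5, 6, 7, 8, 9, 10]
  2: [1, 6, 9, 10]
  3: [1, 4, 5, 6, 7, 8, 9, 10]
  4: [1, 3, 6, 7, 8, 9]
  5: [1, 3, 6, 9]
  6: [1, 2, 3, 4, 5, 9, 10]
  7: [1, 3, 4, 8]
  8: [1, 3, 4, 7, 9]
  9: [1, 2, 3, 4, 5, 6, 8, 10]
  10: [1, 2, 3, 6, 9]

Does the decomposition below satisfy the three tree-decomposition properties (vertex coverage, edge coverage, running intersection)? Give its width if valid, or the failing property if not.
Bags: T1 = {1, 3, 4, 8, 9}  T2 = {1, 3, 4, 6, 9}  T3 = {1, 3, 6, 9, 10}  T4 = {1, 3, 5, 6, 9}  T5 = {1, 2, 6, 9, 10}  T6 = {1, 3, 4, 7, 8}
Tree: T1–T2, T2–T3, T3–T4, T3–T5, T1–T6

Vertex coverage: the bags together contain {1, 2, 3, 4, 5, 6, 7, 8, 9, 10}, the full vertex set. Edge coverage: each edge of G has both endpoints in at least one bag. Running intersection: for every vertex, the bags containing it form a connected subtree. All three properties hold, so this is a valid tree decomposition of width max|bag| − 1 = 4, and hence tw(G) ≤ 4.

Yes; width 4.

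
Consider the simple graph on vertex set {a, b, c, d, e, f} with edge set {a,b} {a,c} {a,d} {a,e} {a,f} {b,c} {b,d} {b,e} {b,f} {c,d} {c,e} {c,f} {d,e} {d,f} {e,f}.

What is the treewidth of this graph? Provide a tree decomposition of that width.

A single bag containing all 6 vertices is trivially a valid decomposition of width 5. On the other hand G contains the 6-clique {a, b, c, d, e, f}. A clique must lie in a single bag of any decomposition, so no decomposition can have width below 5. Combining the bounds, tw(G) = 5.

Treewidth 5.
One optimal decomposition is:
Bags: B1 = {a, b, c, d, e, f}
Tree: (single bag)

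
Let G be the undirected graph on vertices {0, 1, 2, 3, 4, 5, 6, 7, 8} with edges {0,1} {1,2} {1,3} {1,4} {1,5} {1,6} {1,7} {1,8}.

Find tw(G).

1

A width-1 tree decomposition is:
Bags: B1 = {1, 6}  B2 = {1, 2}  B3 = {1, 3}  B4 = {1, 4}  B5 = {1, 8}  B6 = {1, 5}  B7 = {0, 1}  B8 = {1, 7}
Tree: B1–B2, B1–B3, B1–B4, B3–B5, B2–B6, B6–B7, B4–B8
Every bag has size at most 2, so the width is 2 − 1 = 1 and tw(G) ≤ 1. Since G has at least one edge (e.g. 1–6), it is not an edgeless graph, so tw(G) ≥ 1. Therefore the treewidth is 1.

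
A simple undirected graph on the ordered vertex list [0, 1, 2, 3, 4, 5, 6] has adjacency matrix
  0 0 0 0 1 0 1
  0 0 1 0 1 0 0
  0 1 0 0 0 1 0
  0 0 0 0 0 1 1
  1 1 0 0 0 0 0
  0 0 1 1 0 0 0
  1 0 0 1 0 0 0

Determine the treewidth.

A width-2 tree decomposition is:
Bags: B1 = {3, 5, 6}  B2 = {2, 5, 6}  B3 = {1, 2, 6}  B4 = {1, 4, 6}  B5 = {0, 4, 6}
Tree: B1–B2, B2–B3, B3–B4, B4–B5
Every bag has size at most 3, so the width is 3 − 1 = 2 and tw(G) ≤ 2. For the lower bound, G contains the cycle 6–3–5–2–1–4–0–6, so G is not a forest; only forests have treewidth ≤ 1, hence tw(G) ≥ 2. Hence tw(G) = 2 exactly.

2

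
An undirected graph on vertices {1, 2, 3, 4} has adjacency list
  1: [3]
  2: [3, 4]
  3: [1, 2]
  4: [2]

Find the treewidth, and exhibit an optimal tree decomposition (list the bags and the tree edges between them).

Every bag has size at most 2, so the width is 2 − 1 = 1 and tw(G) ≤ 1. Since G has at least one edge (e.g. 4–2), it is not an edgeless graph, so tw(G) ≥ 1. Hence tw(G) = 1 exactly.

Treewidth 1.
One such decomposition:
Bags: B1 = {2, 4}  B2 = {2, 3}  B3 = {1, 3}
Tree: B1–B2, B2–B3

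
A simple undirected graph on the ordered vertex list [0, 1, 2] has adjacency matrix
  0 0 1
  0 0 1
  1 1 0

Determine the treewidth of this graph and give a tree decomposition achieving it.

The largest bag has 2 vertices, giving width 1; this decomposition certifies tw(G) ≤ 1. Since G has at least one edge (e.g. 0–2), it is not an edgeless graph, so tw(G) ≥ 1. Combining the bounds, tw(G) = 1.

Treewidth 1.
One such decomposition:
Bags: B1 = {0, 2}  B2 = {1, 2}
Tree: B1–B2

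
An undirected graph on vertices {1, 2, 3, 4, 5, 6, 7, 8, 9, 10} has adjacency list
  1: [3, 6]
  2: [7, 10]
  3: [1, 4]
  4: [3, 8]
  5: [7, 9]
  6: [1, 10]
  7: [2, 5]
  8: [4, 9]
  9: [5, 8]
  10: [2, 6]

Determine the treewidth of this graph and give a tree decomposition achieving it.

Treewidth 2.
One optimal decomposition is:
Bags: B1 = {3, 4, 8}  B2 = {3, 8, 9}  B3 = {3, 5, 9}  B4 = {3, 5, 7}  B5 = {2, 3, 7}  B6 = {2, 3, 10}  B7 = {3, 6, 10}  B8 = {1, 3, 6}
Tree: B1–B2, B2–B3, B3–B4, B4–B5, B5–B6, B6–B7, B7–B8

Each bag holds 3 vertices, so the decomposition has width 2, which upper-bounds the treewidth. Since 3–4–8–9–5–7–2–10–6–1–3 is a cycle in G, G is not acyclic. Forests are exactly the graphs of treewidth ≤ 1, so tw(G) ≥ 2. Therefore the treewidth is 2.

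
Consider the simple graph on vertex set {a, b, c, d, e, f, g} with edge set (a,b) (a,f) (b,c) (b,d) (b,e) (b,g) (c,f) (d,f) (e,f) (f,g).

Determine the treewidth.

2

A width-2 tree decomposition is:
Bags: B1 = {b, c, f}  B2 = {a, b, f}  B3 = {b, e, f}  B4 = {b, f, g}  B5 = {b, d, f}
Tree: B1–B2, B2–B3, B3–B4, B4–B5
The largest bag has 3 vertices, giving width 2; this decomposition certifies tw(G) ≤ 2. For the lower bound, G contains the cycle f–c–b–a–f, so G is not a forest; only forests have treewidth ≤ 1, hence tw(G) ≥ 2. Hence tw(G) = 2 exactly.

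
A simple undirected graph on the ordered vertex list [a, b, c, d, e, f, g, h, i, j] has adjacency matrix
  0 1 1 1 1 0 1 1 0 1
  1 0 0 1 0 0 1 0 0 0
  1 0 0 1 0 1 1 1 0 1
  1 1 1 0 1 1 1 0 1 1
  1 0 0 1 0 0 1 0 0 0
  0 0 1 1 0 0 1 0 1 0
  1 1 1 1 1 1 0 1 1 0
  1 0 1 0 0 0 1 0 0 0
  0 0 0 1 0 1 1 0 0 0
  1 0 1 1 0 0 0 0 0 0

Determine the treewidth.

3

A width-3 tree decomposition is:
Bags: B1 = {a, b, d, g}  B2 = {a, d, e, g}  B3 = {a, c, d, g}  B4 = {c, d, f, g}  B5 = {a, c, d, j}  B6 = {d, f, g, i}  B7 = {a, c, g, h}
Tree: B1–B2, B1–B3, B3–B4, B3–B5, B4–B6, B3–B7
The largest bag has 4 vertices, giving width 3; this decomposition certifies tw(G) ≤ 3. Conversely, {a, d, e, g} is a clique of size 4, and the vertices of any clique must share a bag in every tree decomposition; so some bag has ≥ 4 vertices and tw(G) ≥ 3. Hence tw(G) = 3 exactly.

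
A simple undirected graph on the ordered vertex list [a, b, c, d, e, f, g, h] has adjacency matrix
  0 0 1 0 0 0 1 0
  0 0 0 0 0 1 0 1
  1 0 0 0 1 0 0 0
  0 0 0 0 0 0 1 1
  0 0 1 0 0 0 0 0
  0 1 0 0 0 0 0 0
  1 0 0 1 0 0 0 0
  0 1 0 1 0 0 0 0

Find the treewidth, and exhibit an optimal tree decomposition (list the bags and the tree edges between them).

The largest bag has 2 vertices, giving width 1; this decomposition certifies tw(G) ≤ 1. Since G has at least one edge (e.g. e–c), it is not an edgeless graph, so tw(G) ≥ 1. Hence tw(G) = 1 exactly.

Treewidth 1.
One such decomposition:
Bags: B1 = {c, e}  B2 = {a, c}  B3 = {a, g}  B4 = {d, g}  B5 = {d, h}  B6 = {b, h}  B7 = {b, f}
Tree: B1–B2, B2–B3, B3–B4, B4–B5, B5–B6, B6–B7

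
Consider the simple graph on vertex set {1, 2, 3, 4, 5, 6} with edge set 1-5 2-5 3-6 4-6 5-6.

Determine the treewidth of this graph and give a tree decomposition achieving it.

Every bag has size at most 2, so the width is 2 − 1 = 1 and tw(G) ≤ 1. G has an edge, so its treewidth is at least 1. Hence tw(G) = 1 exactly.

Treewidth 1.
One such decomposition:
Bags: B1 = {5, 6}  B2 = {4, 6}  B3 = {1, 5}  B4 = {3, 6}  B5 = {2, 5}
Tree: B1–B2, B1–B3, B1–B4, B3–B5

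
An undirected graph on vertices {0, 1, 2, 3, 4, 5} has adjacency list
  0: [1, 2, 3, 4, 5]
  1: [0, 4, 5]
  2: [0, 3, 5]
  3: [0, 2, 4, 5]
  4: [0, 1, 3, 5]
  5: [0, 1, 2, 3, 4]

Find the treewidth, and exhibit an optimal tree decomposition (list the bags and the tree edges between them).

Every bag has size at most 4, so the width is 4 − 1 = 3 and tw(G) ≤ 3. Conversely, {0, 1, 4, 5} is a clique of size 4, and the vertices of any clique must share a bag in every tree decomposition; so some bag has ≥ 4 vertices and tw(G) ≥ 3. Hence tw(G) = 3 exactly.

Treewidth 3.
One optimal decomposition is:
Bags: B1 = {0, 3, 4, 5}  B2 = {0, 1, 4, 5}  B3 = {0, 2, 3, 5}
Tree: B1–B2, B1–B3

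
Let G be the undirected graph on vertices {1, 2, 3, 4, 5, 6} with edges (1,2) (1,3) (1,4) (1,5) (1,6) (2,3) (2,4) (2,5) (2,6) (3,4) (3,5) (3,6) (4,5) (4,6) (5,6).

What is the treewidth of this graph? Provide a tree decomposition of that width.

A single bag containing all 6 vertices is trivially a valid decomposition of width 5. For the lower bound, the 6 vertices {1, 2, 3, 4, 5, 6} are pairwise adjacent, and any tree decomposition puts a clique entirely inside one bag — forcing width ≥ 5. Therefore the treewidth is 5.

Treewidth 5.
Bags: B1 = {1, 2, 3, 4, 5, 6}
Tree: (single bag)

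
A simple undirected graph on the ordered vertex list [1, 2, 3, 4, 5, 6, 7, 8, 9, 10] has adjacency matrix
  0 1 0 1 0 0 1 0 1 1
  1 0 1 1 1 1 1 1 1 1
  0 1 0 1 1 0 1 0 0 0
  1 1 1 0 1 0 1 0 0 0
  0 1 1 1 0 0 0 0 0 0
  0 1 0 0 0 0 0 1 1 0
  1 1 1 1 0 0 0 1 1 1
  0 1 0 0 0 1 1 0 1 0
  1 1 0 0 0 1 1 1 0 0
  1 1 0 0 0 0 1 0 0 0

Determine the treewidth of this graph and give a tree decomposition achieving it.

The largest bag has 4 vertices, giving width 3; this decomposition certifies tw(G) ≤ 3. Conversely, {2, 3, 4, 5} is a clique of size 4, and the vertices of any clique must share a bag in every tree decomposition; so some bag has ≥ 4 vertices and tw(G) ≥ 3. Therefore the treewidth is 3.

Treewidth 3.
Bags: B1 = {2, 7, 8, 9}  B2 = {1, 2, 7, 9}  B3 = {2, 6, 8, 9}  B4 = {1, 2, 4, 7}  B5 = {2, 3, 4, 7}  B6 = {2, 3, 4, 5}  B7 = {1, 2, 7, 10}
Tree: B1–B2, B1–B3, B2–B4, B4–B5, B5–B6, B4–B7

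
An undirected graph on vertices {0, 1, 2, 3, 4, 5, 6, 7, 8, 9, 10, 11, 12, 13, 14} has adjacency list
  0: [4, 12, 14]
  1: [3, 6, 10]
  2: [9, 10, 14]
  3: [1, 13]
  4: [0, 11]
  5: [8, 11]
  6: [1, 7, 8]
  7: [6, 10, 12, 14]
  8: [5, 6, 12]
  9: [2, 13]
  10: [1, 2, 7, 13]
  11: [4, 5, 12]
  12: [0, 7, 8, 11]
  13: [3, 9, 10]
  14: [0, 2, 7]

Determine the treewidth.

A width-3 tree decomposition is:
Bags: B1 = {1, 3, 9, 13}  B2 = {1, 9, 10, 13}  B3 = {1, 2, 9, 10}  B4 = {1, 2, 6, 10}  B5 = {2, 6, 7, 10}  B6 = {2, 6, 7, 14}  B7 = {6, 7, 8, 14}  B8 = {7, 8, 12, 14}  B9 = {0, 8, 12, 14}  B10 = {0, 5, 8, 12}  B11 = {0, 5, 11, 12}  B12 = {0, 4, 5, 11}
Tree: B1–B2, B2–B3, B3–B4, B4–B5, B5–B6, B6–B7, B7–B8, B8–B9, B9–B10, B10–B11, B11–B12
Each bag holds 4 vertices, so the decomposition has width 3, which upper-bounds the treewidth. For the lower bound: the 4 vertex sets {3,9,13}, {1}, {10}, {2,6,7,14} are disjoint, each induces a connected subgraph, and every pair is joined by at least one edge of G. Contracting each set to a single vertex therefore yields K_{4} as a minor, and since treewidth is minor-monotone, tw(G) ≥ tw(K_{4}) = 3. Hence tw(G) = 3 exactly.

3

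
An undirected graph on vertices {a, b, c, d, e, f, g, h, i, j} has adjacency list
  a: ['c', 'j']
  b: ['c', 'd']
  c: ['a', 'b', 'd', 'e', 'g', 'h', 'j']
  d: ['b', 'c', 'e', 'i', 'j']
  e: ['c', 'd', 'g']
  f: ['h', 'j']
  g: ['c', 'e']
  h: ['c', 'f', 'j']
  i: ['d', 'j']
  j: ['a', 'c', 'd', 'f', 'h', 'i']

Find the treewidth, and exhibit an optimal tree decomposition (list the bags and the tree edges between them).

The largest bag has 3 vertices, giving width 2; this decomposition certifies tw(G) ≤ 2. On the other hand G contains the 3-clique {c, d, j}. A clique must lie in a single bag of any decomposition, so no decomposition can have width below 2. The upper and lower bounds meet at 2, so that is the treewidth.

Treewidth 2.
One optimal decomposition is:
Bags: B1 = {d, i, j}  B2 = {c, d, j}  B3 = {c, h, j}  B4 = {c, d, e}  B5 = {b, c, d}  B6 = {c, e, g}  B7 = {f, h, j}  B8 = {a, c, j}
Tree: B1–B2, B2–B3, B2–B4, B2–B5, B4–B6, B3–B7, B2–B8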